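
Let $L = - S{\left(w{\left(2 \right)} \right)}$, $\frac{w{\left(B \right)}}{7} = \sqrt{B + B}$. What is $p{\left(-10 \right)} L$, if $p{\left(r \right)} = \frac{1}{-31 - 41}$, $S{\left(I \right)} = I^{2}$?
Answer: $\frac{49}{18} \approx 2.7222$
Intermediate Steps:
$w{\left(B \right)} = 7 \sqrt{2} \sqrt{B}$ ($w{\left(B \right)} = 7 \sqrt{B + B} = 7 \sqrt{2 B} = 7 \sqrt{2} \sqrt{B}$)
$p{\left(r \right)} = - \frac{1}{72}$ ($p{\left(r \right)} = \frac{1}{-72} = - \frac{1}{72}$)
$L = -196$ ($L = - \left(7 \sqrt{2} \sqrt{2}\right)^{2} = - 14^{2} = \left(-1\right) 196 = -196$)
$p{\left(-10 \right)} L = \left(- \frac{1}{72}\right) \left(-196\right) = \frac{49}{18}$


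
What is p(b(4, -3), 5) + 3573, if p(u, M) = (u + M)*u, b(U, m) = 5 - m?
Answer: 3677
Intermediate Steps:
p(u, M) = u*(M + u) (p(u, M) = (M + u)*u = u*(M + u))
p(b(4, -3), 5) + 3573 = (5 - 1*(-3))*(5 + (5 - 1*(-3))) + 3573 = (5 + 3)*(5 + (5 + 3)) + 3573 = 8*(5 + 8) + 3573 = 8*13 + 3573 = 104 + 3573 = 3677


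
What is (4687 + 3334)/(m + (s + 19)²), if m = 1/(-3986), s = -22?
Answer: 31971706/35873 ≈ 891.25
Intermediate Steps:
m = -1/3986 ≈ -0.00025088
(4687 + 3334)/(m + (s + 19)²) = (4687 + 3334)/(-1/3986 + (-22 + 19)²) = 8021/(-1/3986 + (-3)²) = 8021/(-1/3986 + 9) = 8021/(35873/3986) = 8021*(3986/35873) = 31971706/35873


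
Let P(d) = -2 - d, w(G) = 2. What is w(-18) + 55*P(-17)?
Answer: 827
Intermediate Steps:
w(-18) + 55*P(-17) = 2 + 55*(-2 - 1*(-17)) = 2 + 55*(-2 + 17) = 2 + 55*15 = 2 + 825 = 827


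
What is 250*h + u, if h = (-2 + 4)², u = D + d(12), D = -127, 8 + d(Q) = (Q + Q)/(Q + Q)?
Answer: 866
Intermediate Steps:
d(Q) = -7 (d(Q) = -8 + (Q + Q)/(Q + Q) = -8 + (2*Q)/((2*Q)) = -8 + (2*Q)*(1/(2*Q)) = -8 + 1 = -7)
u = -134 (u = -127 - 7 = -134)
h = 4 (h = 2² = 4)
250*h + u = 250*4 - 134 = 1000 - 134 = 866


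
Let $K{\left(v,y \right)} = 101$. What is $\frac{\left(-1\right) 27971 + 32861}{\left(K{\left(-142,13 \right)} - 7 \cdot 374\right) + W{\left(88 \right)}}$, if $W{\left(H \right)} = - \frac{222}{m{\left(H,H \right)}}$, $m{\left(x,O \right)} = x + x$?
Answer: $- \frac{143440}{73869} \approx -1.9418$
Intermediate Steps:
$m{\left(x,O \right)} = 2 x$
$W{\left(H \right)} = - \frac{111}{H}$ ($W{\left(H \right)} = - \frac{222}{2 H} = - 222 \frac{1}{2 H} = - \frac{111}{H}$)
$\frac{\left(-1\right) 27971 + 32861}{\left(K{\left(-142,13 \right)} - 7 \cdot 374\right) + W{\left(88 \right)}} = \frac{\left(-1\right) 27971 + 32861}{\left(101 - 7 \cdot 374\right) - \frac{111}{88}} = \frac{-27971 + 32861}{\left(101 - 2618\right) - \frac{111}{88}} = \frac{4890}{\left(101 - 2618\right) - \frac{111}{88}} = \frac{4890}{-2517 - \frac{111}{88}} = \frac{4890}{- \frac{221607}{88}} = 4890 \left(- \frac{88}{221607}\right) = - \frac{143440}{73869}$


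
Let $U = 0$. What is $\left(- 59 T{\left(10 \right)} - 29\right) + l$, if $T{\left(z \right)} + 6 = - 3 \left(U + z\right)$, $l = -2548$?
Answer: $-453$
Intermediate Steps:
$T{\left(z \right)} = -6 - 3 z$ ($T{\left(z \right)} = -6 - 3 \left(0 + z\right) = -6 - 3 z$)
$\left(- 59 T{\left(10 \right)} - 29\right) + l = \left(- 59 \left(-6 - 30\right) - 29\right) - 2548 = \left(\left(-59\right) \left(-36\right) - 29\right) - 2548 = \left(2124 - 29\right) - 2548 = 2095 - 2548 = -453$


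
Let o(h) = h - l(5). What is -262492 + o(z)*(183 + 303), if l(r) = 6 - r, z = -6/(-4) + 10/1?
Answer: -257389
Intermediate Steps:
z = 23/2 (z = -6*(-¼) + 10*1 = 3/2 + 10 = 23/2 ≈ 11.500)
o(h) = -1 + h (o(h) = h - (6 - 1*5) = h - (6 - 5) = h - 1*1 = h - 1 = -1 + h)
-262492 + o(z)*(183 + 303) = -262492 + (-1 + 23/2)*(183 + 303) = -262492 + (21/2)*486 = -262492 + 5103 = -257389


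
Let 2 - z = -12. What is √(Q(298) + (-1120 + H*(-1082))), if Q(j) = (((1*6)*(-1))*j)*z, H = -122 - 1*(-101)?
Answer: 7*I*√70 ≈ 58.566*I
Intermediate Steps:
z = 14 (z = 2 - 1*(-12) = 2 + 12 = 14)
H = -21 (H = -122 + 101 = -21)
Q(j) = -84*j (Q(j) = (((1*6)*(-1))*j)*14 = ((6*(-1))*j)*14 = -6*j*14 = -84*j)
√(Q(298) + (-1120 + H*(-1082))) = √(-84*298 + (-1120 - 21*(-1082))) = √(-25032 + (-1120 + 22722)) = √(-25032 + 21602) = √(-3430) = 7*I*√70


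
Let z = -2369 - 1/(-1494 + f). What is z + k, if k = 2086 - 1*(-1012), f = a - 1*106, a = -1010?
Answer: 1902691/2610 ≈ 729.00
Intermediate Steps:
f = -1116 (f = -1010 - 1*106 = -1010 - 106 = -1116)
k = 3098 (k = 2086 + 1012 = 3098)
z = -6183089/2610 (z = -2369 - 1/(-1494 - 1116) = -2369 - 1/(-2610) = -2369 - 1*(-1/2610) = -2369 + 1/2610 = -6183089/2610 ≈ -2369.0)
z + k = -6183089/2610 + 3098 = 1902691/2610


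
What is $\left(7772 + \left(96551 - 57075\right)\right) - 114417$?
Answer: $-67169$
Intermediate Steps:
$\left(7772 + \left(96551 - 57075\right)\right) - 114417 = \left(7772 + 39476\right) - 114417 = 47248 - 114417 = -67169$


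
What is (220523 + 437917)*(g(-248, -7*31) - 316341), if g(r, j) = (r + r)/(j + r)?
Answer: -208290865704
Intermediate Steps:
g(r, j) = 2*r/(j + r) (g(r, j) = (2*r)/(j + r) = 2*r/(j + r))
(220523 + 437917)*(g(-248, -7*31) - 316341) = (220523 + 437917)*(2*(-248)/(-7*31 - 248) - 316341) = 658440*(2*(-248)/(-217 - 248) - 316341) = 658440*(2*(-248)/(-465) - 316341) = 658440*(2*(-248)*(-1/465) - 316341) = 658440*(16/15 - 316341) = 658440*(-4745099/15) = -208290865704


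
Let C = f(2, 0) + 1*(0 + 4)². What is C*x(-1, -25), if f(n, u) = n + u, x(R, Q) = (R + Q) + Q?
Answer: -918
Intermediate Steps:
x(R, Q) = R + 2*Q (x(R, Q) = (Q + R) + Q = R + 2*Q)
C = 18 (C = (2 + 0) + 1*(0 + 4)² = 2 + 1*4² = 2 + 1*16 = 2 + 16 = 18)
C*x(-1, -25) = 18*(-1 + 2*(-25)) = 18*(-1 - 50) = 18*(-51) = -918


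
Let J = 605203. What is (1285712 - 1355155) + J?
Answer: 535760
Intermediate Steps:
(1285712 - 1355155) + J = (1285712 - 1355155) + 605203 = -69443 + 605203 = 535760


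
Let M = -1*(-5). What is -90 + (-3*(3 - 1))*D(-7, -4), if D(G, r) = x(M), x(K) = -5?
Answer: -60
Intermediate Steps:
M = 5
D(G, r) = -5
-90 + (-3*(3 - 1))*D(-7, -4) = -90 - 3*(3 - 1)*(-5) = -90 - 3*2*(-5) = -90 - 6*(-5) = -90 + 30 = -60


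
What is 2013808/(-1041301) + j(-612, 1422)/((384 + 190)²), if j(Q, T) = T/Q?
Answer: -1327007648203/686167376552 ≈ -1.9339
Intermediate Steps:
2013808/(-1041301) + j(-612, 1422)/((384 + 190)²) = 2013808/(-1041301) + (1422/(-612))/((384 + 190)²) = 2013808*(-1/1041301) + (1422*(-1/612))/(574²) = -2013808/1041301 - 79/34/329476 = -2013808/1041301 - 79/34*1/329476 = -2013808/1041301 - 79/11202184 = -1327007648203/686167376552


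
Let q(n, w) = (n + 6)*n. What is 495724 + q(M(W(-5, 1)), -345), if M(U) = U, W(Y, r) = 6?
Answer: 495796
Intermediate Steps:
q(n, w) = n*(6 + n) (q(n, w) = (6 + n)*n = n*(6 + n))
495724 + q(M(W(-5, 1)), -345) = 495724 + 6*(6 + 6) = 495724 + 6*12 = 495724 + 72 = 495796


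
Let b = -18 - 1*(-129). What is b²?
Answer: 12321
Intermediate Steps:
b = 111 (b = -18 + 129 = 111)
b² = 111² = 12321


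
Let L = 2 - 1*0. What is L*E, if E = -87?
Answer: -174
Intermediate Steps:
L = 2 (L = 2 + 0 = 2)
L*E = 2*(-87) = -174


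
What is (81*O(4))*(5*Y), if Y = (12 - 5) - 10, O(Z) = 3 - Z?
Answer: 1215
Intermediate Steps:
Y = -3 (Y = 7 - 10 = -3)
(81*O(4))*(5*Y) = (81*(3 - 1*4))*(5*(-3)) = (81*(3 - 4))*(-15) = (81*(-1))*(-15) = -81*(-15) = 1215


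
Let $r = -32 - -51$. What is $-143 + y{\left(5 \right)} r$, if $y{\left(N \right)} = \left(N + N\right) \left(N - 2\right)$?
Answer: $427$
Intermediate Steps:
$r = 19$ ($r = -32 + 51 = 19$)
$y{\left(N \right)} = 2 N \left(-2 + N\right)$
$-143 + y{\left(5 \right)} r = -143 + 2 \cdot 5 \left(-2 + 5\right) 19 = -143 + 2 \cdot 5 \cdot 3 \cdot 19 = -143 + 30 \cdot 19 = -143 + 570 = 427$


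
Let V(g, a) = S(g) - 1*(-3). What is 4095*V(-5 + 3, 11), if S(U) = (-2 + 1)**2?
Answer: 16380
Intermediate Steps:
S(U) = 1 (S(U) = (-1)**2 = 1)
V(g, a) = 4 (V(g, a) = 1 - 1*(-3) = 1 + 3 = 4)
4095*V(-5 + 3, 11) = 4095*4 = 16380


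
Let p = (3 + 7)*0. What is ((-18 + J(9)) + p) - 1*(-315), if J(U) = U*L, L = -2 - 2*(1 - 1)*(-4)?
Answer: 279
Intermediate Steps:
p = 0 (p = 10*0 = 0)
L = -2 (L = -2 - 0*(-4) = -2 - 2*0 = -2 + 0 = -2)
J(U) = -2*U (J(U) = U*(-2) = -2*U)
((-18 + J(9)) + p) - 1*(-315) = ((-18 - 2*9) + 0) - 1*(-315) = ((-18 - 18) + 0) + 315 = (-36 + 0) + 315 = -36 + 315 = 279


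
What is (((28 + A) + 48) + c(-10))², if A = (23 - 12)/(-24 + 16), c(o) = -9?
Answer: 275625/64 ≈ 4306.6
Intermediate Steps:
A = -11/8 (A = 11/(-8) = 11*(-⅛) = -11/8 ≈ -1.3750)
(((28 + A) + 48) + c(-10))² = (((28 - 11/8) + 48) - 9)² = ((213/8 + 48) - 9)² = (597/8 - 9)² = (525/8)² = 275625/64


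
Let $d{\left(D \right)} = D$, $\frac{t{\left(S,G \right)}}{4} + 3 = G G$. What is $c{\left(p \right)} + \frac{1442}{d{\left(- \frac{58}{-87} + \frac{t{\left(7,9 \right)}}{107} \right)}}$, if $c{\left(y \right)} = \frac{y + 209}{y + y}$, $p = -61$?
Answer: $\frac{14075351}{35075} \approx 401.29$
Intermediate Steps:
$t{\left(S,G \right)} = -12 + 4 G^{2}$ ($t{\left(S,G \right)} = -12 + 4 G G = -12 + 4 G^{2}$)
$c{\left(y \right)} = \frac{209 + y}{2 y}$
$c{\left(p \right)} + \frac{1442}{d{\left(- \frac{58}{-87} + \frac{t{\left(7,9 \right)}}{107} \right)}} = \frac{209 - 61}{2 \left(-61\right)} + \frac{1442}{- \frac{58}{-87} + \frac{-12 + 4 \cdot 9^{2}}{107}} = \frac{1}{2} \left(- \frac{1}{61}\right) 148 + \frac{1442}{\left(-58\right) \left(- \frac{1}{87}\right) + \left(-12 + 4 \cdot 81\right) \frac{1}{107}} = - \frac{74}{61} + \frac{1442}{\frac{2}{3} + \left(-12 + 324\right) \frac{1}{107}} = - \frac{74}{61} + \frac{1442}{\frac{2}{3} + 312 \cdot \frac{1}{107}} = - \frac{74}{61} + \frac{1442}{\frac{2}{3} + \frac{312}{107}} = - \frac{74}{61} + \frac{1442}{\frac{1150}{321}} = - \frac{74}{61} + 1442 \cdot \frac{321}{1150} = - \frac{74}{61} + \frac{231441}{575} = \frac{14075351}{35075}$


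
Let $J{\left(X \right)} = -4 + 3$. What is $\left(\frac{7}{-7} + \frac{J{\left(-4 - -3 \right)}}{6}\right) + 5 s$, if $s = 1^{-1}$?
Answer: $\frac{23}{6} \approx 3.8333$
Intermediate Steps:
$J{\left(X \right)} = -1$
$s = 1$
$\left(\frac{7}{-7} + \frac{J{\left(-4 - -3 \right)}}{6}\right) + 5 s = \left(\frac{7}{-7} - \frac{1}{6}\right) + 5 \cdot 1 = \left(7 \left(- \frac{1}{7}\right) - \frac{1}{6}\right) + 5 = \left(-1 - \frac{1}{6}\right) + 5 = - \frac{7}{6} + 5 = \frac{23}{6}$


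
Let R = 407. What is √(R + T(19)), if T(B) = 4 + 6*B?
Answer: 5*√21 ≈ 22.913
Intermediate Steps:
√(R + T(19)) = √(407 + (4 + 6*19)) = √(407 + (4 + 114)) = √(407 + 118) = √525 = 5*√21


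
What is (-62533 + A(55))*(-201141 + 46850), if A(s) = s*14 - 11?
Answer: 9531172234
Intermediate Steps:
A(s) = -11 + 14*s (A(s) = 14*s - 11 = -11 + 14*s)
(-62533 + A(55))*(-201141 + 46850) = (-62533 + (-11 + 14*55))*(-201141 + 46850) = (-62533 + (-11 + 770))*(-154291) = (-62533 + 759)*(-154291) = -61774*(-154291) = 9531172234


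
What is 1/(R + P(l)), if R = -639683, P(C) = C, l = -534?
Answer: -1/640217 ≈ -1.5620e-6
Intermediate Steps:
1/(R + P(l)) = 1/(-639683 - 534) = 1/(-640217) = -1/640217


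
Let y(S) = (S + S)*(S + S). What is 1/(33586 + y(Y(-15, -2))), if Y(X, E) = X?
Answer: 1/34486 ≈ 2.8997e-5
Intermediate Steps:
y(S) = 4*S² (y(S) = (2*S)*(2*S) = 4*S²)
1/(33586 + y(Y(-15, -2))) = 1/(33586 + 4*(-15)²) = 1/(33586 + 4*225) = 1/(33586 + 900) = 1/34486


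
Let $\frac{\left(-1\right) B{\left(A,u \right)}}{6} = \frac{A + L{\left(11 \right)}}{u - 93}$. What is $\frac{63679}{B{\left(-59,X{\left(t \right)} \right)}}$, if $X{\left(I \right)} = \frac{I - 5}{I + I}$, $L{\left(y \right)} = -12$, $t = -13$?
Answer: $- \frac{12735800}{923} \approx -13798.0$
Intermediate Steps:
$X{\left(I \right)} = \frac{-5 + I}{2 I}$
$B{\left(A,u \right)} = - \frac{6 \left(-12 + A\right)}{-93 + u}$ ($B{\left(A,u \right)} = - 6 \frac{A - 12}{u - 93} = - 6 \frac{-12 + A}{-93 + u} = - \frac{6 \left(-12 + A\right)}{-93 + u}$)
$\frac{63679}{B{\left(-59,X{\left(t \right)} \right)}} = \frac{63679}{6 \frac{1}{-93 + \frac{-5 - 13}{2 \left(-13\right)}} \left(12 - -59\right)} = \frac{63679}{6 \frac{1}{-93 + \frac{1}{2} \left(- \frac{1}{13}\right) \left(-18\right)} \left(12 + 59\right)} = \frac{63679}{6 \frac{1}{-93 + \frac{9}{13}} \cdot 71} = \frac{63679}{6 \frac{1}{- \frac{1200}{13}} \cdot 71} = \frac{63679}{6 \left(- \frac{13}{1200}\right) 71} = \frac{63679}{- \frac{923}{200}} = 63679 \left(- \frac{200}{923}\right) = - \frac{12735800}{923}$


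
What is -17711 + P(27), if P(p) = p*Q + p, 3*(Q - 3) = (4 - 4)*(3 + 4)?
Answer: -17603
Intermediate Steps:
Q = 3 (Q = 3 + ((4 - 4)*(3 + 4))/3 = 3 + (0*7)/3 = 3 + (⅓)*0 = 3 + 0 = 3)
P(p) = 4*p (P(p) = p*3 + p = 3*p + p = 4*p)
-17711 + P(27) = -17711 + 4*27 = -17711 + 108 = -17603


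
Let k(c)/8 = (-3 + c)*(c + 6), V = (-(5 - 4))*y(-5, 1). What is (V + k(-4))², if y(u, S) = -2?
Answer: 12100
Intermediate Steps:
V = 2 (V = -(5 - 4)*(-2) = -1*1*(-2) = -1*(-2) = 2)
k(c) = 8*(-3 + c)*(6 + c) (k(c) = 8*((-3 + c)*(c + 6)) = 8*((-3 + c)*(6 + c)) = 8*(-3 + c)*(6 + c))
(V + k(-4))² = (2 + (-144 + 8*(-4)² + 24*(-4)))² = (2 + (-144 + 8*16 - 96))² = (2 + (-144 + 128 - 96))² = (2 - 112)² = (-110)² = 12100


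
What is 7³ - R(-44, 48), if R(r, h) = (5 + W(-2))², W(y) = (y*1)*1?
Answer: 334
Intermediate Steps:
W(y) = y (W(y) = y*1 = y)
R(r, h) = 9 (R(r, h) = (5 - 2)² = 3² = 9)
7³ - R(-44, 48) = 7³ - 1*9 = 343 - 9 = 334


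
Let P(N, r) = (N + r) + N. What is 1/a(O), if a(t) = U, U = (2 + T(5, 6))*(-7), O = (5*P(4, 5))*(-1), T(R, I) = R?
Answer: -1/49 ≈ -0.020408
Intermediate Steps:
P(N, r) = r + 2*N
O = -65 (O = (5*(5 + 2*4))*(-1) = (5*(5 + 8))*(-1) = (5*13)*(-1) = 65*(-1) = -65)
U = -49 (U = (2 + 5)*(-7) = 7*(-7) = -49)
a(t) = -49
1/a(O) = 1/(-49) = -1/49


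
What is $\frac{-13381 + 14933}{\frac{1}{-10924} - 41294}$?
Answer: $- \frac{16954048}{451095657} \approx -0.037584$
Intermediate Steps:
$\frac{-13381 + 14933}{\frac{1}{-10924} - 41294} = \frac{1552}{- \frac{1}{10924} - 41294} = \frac{1552}{- \frac{451095657}{10924}} = 1552 \left(- \frac{10924}{451095657}\right) = - \frac{16954048}{451095657}$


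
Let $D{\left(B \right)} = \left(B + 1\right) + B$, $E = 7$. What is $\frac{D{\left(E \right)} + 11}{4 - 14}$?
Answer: $- \frac{13}{5} \approx -2.6$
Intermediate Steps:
$D{\left(B \right)} = 1 + 2 B$ ($D{\left(B \right)} = \left(1 + B\right) + B = 1 + 2 B$)
$\frac{D{\left(E \right)} + 11}{4 - 14} = \frac{\left(1 + 2 \cdot 7\right) + 11}{4 - 14} = \frac{\left(1 + 14\right) + 11}{-10} = \left(15 + 11\right) \left(- \frac{1}{10}\right) = 26 \left(- \frac{1}{10}\right) = - \frac{13}{5}$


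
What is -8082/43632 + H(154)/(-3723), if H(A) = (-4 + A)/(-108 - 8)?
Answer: -16128761/87237336 ≈ -0.18488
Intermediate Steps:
H(A) = 1/29 - A/116 (H(A) = (-4 + A)/(-116) = (-4 + A)*(-1/116) = 1/29 - A/116)
-8082/43632 + H(154)/(-3723) = -8082/43632 + (1/29 - 1/116*154)/(-3723) = -8082*1/43632 + (1/29 - 77/58)*(-1/3723) = -449/2424 - 75/58*(-1/3723) = -449/2424 + 25/71978 = -16128761/87237336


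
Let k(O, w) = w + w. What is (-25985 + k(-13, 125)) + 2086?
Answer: -23649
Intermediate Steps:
k(O, w) = 2*w
(-25985 + k(-13, 125)) + 2086 = (-25985 + 2*125) + 2086 = (-25985 + 250) + 2086 = -25735 + 2086 = -23649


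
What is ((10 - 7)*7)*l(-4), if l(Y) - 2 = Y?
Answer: -42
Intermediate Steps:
l(Y) = 2 + Y
((10 - 7)*7)*l(-4) = ((10 - 7)*7)*(2 - 4) = (3*7)*(-2) = 21*(-2) = -42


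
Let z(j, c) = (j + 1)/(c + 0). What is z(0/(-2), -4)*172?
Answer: -43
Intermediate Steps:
z(j, c) = (1 + j)/c
z(0/(-2), -4)*172 = ((1 + 0/(-2))/(-4))*172 = -(1 + 0*(-1/2))/4*172 = -(1 + 0)/4*172 = -1/4*1*172 = -1/4*172 = -43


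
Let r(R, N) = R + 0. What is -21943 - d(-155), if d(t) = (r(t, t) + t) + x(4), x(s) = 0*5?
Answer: -21633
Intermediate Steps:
x(s) = 0
r(R, N) = R
d(t) = 2*t (d(t) = (t + t) + 0 = 2*t + 0 = 2*t)
-21943 - d(-155) = -21943 - 2*(-155) = -21943 - 1*(-310) = -21943 + 310 = -21633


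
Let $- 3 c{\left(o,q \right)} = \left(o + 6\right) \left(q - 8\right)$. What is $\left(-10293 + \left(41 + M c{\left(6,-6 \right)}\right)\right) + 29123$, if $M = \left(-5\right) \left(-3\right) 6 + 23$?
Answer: $25199$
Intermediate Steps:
$M = 113$ ($M = 15 \cdot 6 + 23 = 90 + 23 = 113$)
$c{\left(o,q \right)} = - \frac{\left(-8 + q\right) \left(6 + o\right)}{3}$ ($c{\left(o,q \right)} = - \frac{\left(o + 6\right) \left(q - 8\right)}{3} = - \frac{\left(6 + o\right) \left(-8 + q\right)}{3} = - \frac{\left(-8 + q\right) \left(6 + o\right)}{3}$)
$\left(-10293 + \left(41 + M c{\left(6,-6 \right)}\right)\right) + 29123 = \left(-10293 + \left(41 + 113 \left(16 - -12 + \frac{8}{3} \cdot 6 - 2 \left(-6\right)\right)\right)\right) + 29123 = \left(-10293 + \left(41 + 113 \left(16 + 12 + 16 + 12\right)\right)\right) + 29123 = \left(-10293 + \left(41 + 113 \cdot 56\right)\right) + 29123 = \left(-10293 + \left(41 + 6328\right)\right) + 29123 = \left(-10293 + 6369\right) + 29123 = -3924 + 29123 = 25199$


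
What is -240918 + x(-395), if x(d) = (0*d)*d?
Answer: -240918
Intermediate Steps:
x(d) = 0 (x(d) = 0*d = 0)
-240918 + x(-395) = -240918 + 0 = -240918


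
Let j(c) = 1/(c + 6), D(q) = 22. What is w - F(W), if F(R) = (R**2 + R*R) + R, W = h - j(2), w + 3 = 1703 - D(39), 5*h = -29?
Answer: 1290971/800 ≈ 1613.7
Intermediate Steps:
h = -29/5 (h = (1/5)*(-29) = -29/5 ≈ -5.8000)
w = 1678 (w = -3 + (1703 - 1*22) = -3 + (1703 - 22) = -3 + 1681 = 1678)
j(c) = 1/(6 + c)
W = -237/40 (W = -29/5 - 1/(6 + 2) = -29/5 - 1/8 = -237/40 ≈ -5.9250)
F(R) = R + 2*R**2 (F(R) = (R**2 + R**2) + R = 2*R**2 + R = R + 2*R**2)
w - F(W) = 1678 - (-237)*(1 + 2*(-237/40))/40 = 1678 - (-237)*(1 - 237/20)/40 = 1678 - (-237)*(-217)/(40*20) = 1678 - 1*51429/800 = 1678 - 51429/800 = 1290971/800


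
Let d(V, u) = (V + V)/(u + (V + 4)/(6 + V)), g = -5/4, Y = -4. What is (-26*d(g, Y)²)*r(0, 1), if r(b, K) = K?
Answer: -361/26 ≈ -13.885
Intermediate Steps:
g = -5/4 (g = -5*¼ = -5/4 ≈ -1.2500)
d(V, u) = 2*V/(u + (4 + V)/(6 + V)) (d(V, u) = (2*V)/(u + (4 + V)/(6 + V)) = 2*V/(u + (4 + V)/(6 + V)))
(-26*d(g, Y)²)*r(0, 1) = -26*25*(6 - 5/4)²/(4*(4 - 5/4 + 6*(-4) - 5/4*(-4))²)*1 = -26*9025/(64*(4 - 5/4 - 24 + 5)²)*1 = -26*(2*(-5/4)*(19/4)/(-65/4))²*1 = -26*(2*(-5/4)*(-4/65)*(19/4))²*1 = -26*(19/26)²*1 = -26*361/676*1 = -361/26*1 = -361/26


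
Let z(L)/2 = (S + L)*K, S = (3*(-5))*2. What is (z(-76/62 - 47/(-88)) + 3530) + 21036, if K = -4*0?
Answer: 24566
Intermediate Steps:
K = 0
S = -30 (S = -15*2 = -30)
z(L) = 0 (z(L) = 2*((-30 + L)*0) = 2*0 = 0)
(z(-76/62 - 47/(-88)) + 3530) + 21036 = (0 + 3530) + 21036 = 3530 + 21036 = 24566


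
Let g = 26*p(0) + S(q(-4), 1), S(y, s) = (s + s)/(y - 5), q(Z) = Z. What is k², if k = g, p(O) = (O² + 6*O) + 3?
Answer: 490000/81 ≈ 6049.4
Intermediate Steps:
S(y, s) = 2*s/(-5 + y) (S(y, s) = (2*s)/(-5 + y) = 2*s/(-5 + y))
p(O) = 3 + O² + 6*O
g = 700/9 (g = 26*(3 + 0² + 6*0) + 2*1/(-5 - 4) = 26*(3 + 0 + 0) + 2*1/(-9) = 26*3 + 2*1*(-⅑) = 78 - 2/9 = 700/9 ≈ 77.778)
k = 700/9 ≈ 77.778
k² = (700/9)² = 490000/81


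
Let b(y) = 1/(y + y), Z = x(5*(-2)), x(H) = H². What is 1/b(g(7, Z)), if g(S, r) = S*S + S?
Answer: 112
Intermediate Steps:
Z = 100 (Z = (5*(-2))² = (-10)² = 100)
g(S, r) = S + S² (g(S, r) = S² + S = S + S²)
b(y) = 1/(2*y)
1/b(g(7, Z)) = 1/(1/(2*((7*(1 + 7))))) = 1/(1/(2*((7*8)))) = 1/((½)/56) = 1/((½)*(1/56)) = 1/(1/112) = 112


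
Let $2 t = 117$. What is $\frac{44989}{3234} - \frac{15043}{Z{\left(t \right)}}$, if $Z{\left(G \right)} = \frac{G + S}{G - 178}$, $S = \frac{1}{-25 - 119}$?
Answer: $\frac{119647428749}{3891426} \approx 30746.0$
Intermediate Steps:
$t = \frac{117}{2}$ ($t = \frac{1}{2} \cdot 117 = \frac{117}{2} \approx 58.5$)
$S = - \frac{1}{144}$ ($S = \frac{1}{-144} = - \frac{1}{144} \approx -0.0069444$)
$Z{\left(G \right)} = \frac{- \frac{1}{144} + G}{-178 + G}$ ($Z{\left(G \right)} = \frac{G - \frac{1}{144}}{G - 178} = \frac{- \frac{1}{144} + G}{-178 + G}$)
$\frac{44989}{3234} - \frac{15043}{Z{\left(t \right)}} = \frac{44989}{3234} - \frac{15043}{\frac{1}{-178 + \frac{117}{2}} \left(- \frac{1}{144} + \frac{117}{2}\right)} = 44989 \cdot \frac{1}{3234} - \frac{15043}{\frac{1}{- \frac{239}{2}} \cdot \frac{8423}{144}} = \frac{6427}{462} - \frac{15043}{\left(- \frac{2}{239}\right) \frac{8423}{144}} = \frac{6427}{462} - \frac{15043}{- \frac{8423}{17208}} = \frac{6427}{462} - - \frac{258859944}{8423} = \frac{6427}{462} + \frac{258859944}{8423} = \frac{119647428749}{3891426}$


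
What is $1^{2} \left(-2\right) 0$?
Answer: $0$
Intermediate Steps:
$1^{2} \left(-2\right) 0 = 1 \left(-2\right) 0 = \left(-2\right) 0 = 0$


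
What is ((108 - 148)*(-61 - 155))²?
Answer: 74649600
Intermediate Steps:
((108 - 148)*(-61 - 155))² = (-40*(-216))² = 8640² = 74649600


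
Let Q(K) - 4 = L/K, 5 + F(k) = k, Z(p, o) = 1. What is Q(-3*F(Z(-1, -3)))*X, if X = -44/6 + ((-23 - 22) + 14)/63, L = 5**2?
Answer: -35989/756 ≈ -47.604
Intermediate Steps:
F(k) = -5 + k
L = 25
X = -493/63 (X = -44*1/6 + (-45 + 14)*(1/63) = -22/3 - 31*1/63 = -22/3 - 31/63 = -493/63 ≈ -7.8254)
Q(K) = 4 + 25/K
Q(-3*F(Z(-1, -3)))*X = (4 + 25/((-3*(-5 + 1))))*(-493/63) = (4 + 25/((-3*(-4))))*(-493/63) = (4 + 25/12)*(-493/63) = (73/12)*(-493/63) = -35989/756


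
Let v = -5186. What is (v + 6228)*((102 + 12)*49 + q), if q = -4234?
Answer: 1408784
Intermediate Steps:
(v + 6228)*((102 + 12)*49 + q) = (-5186 + 6228)*((102 + 12)*49 - 4234) = 1042*(114*49 - 4234) = 1042*(5586 - 4234) = 1042*1352 = 1408784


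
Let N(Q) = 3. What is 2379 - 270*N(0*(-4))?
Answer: 1569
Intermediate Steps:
2379 - 270*N(0*(-4)) = 2379 - 270*3 = 2379 - 1*810 = 2379 - 810 = 1569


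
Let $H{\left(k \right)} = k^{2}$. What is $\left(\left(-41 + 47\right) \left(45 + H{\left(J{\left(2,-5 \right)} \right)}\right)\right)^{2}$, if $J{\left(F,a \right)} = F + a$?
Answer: $104976$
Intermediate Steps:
$\left(\left(-41 + 47\right) \left(45 + H{\left(J{\left(2,-5 \right)} \right)}\right)\right)^{2} = \left(\left(-41 + 47\right) \left(45 + \left(2 - 5\right)^{2}\right)\right)^{2} = \left(6 \left(45 + \left(-3\right)^{2}\right)\right)^{2} = \left(6 \left(45 + 9\right)\right)^{2} = \left(6 \cdot 54\right)^{2} = 324^{2} = 104976$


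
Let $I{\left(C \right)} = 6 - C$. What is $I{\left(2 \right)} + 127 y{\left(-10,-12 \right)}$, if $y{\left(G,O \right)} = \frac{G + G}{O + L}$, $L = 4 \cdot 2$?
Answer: $639$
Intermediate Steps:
$L = 8$
$y{\left(G,O \right)} = \frac{2 G}{8 + O}$ ($y{\left(G,O \right)} = \frac{G + G}{O + 8} = \frac{2 G}{8 + O}$)
$I{\left(2 \right)} + 127 y{\left(-10,-12 \right)} = \left(6 - 2\right) + 127 \cdot 2 \left(-10\right) \frac{1}{8 - 12} = \left(6 - 2\right) + 127 \cdot 2 \left(-10\right) \frac{1}{-4} = 4 + 127 \cdot 2 \left(-10\right) \left(- \frac{1}{4}\right) = 4 + 127 \cdot 5 = 4 + 635 = 639$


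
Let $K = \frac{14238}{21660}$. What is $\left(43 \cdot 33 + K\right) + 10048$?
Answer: $\frac{41398243}{3610} \approx 11468.0$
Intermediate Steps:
$K = \frac{2373}{3610}$ ($K = 14238 \cdot \frac{1}{21660} = \frac{2373}{3610} \approx 0.65734$)
$\left(43 \cdot 33 + K\right) + 10048 = \left(43 \cdot 33 + \frac{2373}{3610}\right) + 10048 = \left(1419 + \frac{2373}{3610}\right) + 10048 = \frac{5124963}{3610} + 10048 = \frac{41398243}{3610}$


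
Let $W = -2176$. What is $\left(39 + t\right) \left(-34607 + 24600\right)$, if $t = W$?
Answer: $21384959$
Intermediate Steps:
$t = -2176$
$\left(39 + t\right) \left(-34607 + 24600\right) = \left(39 - 2176\right) \left(-34607 + 24600\right) = \left(-2137\right) \left(-10007\right) = 21384959$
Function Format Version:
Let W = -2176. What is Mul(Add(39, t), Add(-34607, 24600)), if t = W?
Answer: 21384959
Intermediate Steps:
t = -2176
Mul(Add(39, t), Add(-34607, 24600)) = Mul(Add(39, -2176), Add(-34607, 24600)) = Mul(-2137, -10007) = 21384959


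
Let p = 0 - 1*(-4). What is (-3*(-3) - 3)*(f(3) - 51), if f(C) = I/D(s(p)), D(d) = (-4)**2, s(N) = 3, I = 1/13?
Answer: -31821/104 ≈ -305.97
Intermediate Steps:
I = 1/13 ≈ 0.076923
p = 4 (p = 0 + 4 = 4)
D(d) = 16
f(C) = 1/208 (f(C) = (1/13)/16 = (1/13)*(1/16) = 1/208)
(-3*(-3) - 3)*(f(3) - 51) = (-3*(-3) - 3)*(1/208 - 51) = (9 - 3)*(-10607/208) = 6*(-10607/208) = -31821/104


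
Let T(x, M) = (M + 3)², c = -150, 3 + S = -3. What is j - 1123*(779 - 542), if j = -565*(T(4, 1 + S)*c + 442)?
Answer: -176881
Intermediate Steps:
S = -6 (S = -3 - 3 = -6)
T(x, M) = (3 + M)²
j = 89270 (j = -565*((3 + (1 - 6))²*(-150) + 442) = -565*((3 - 5)²*(-150) + 442) = -565*((-2)²*(-150) + 442) = -565*(4*(-150) + 442) = -565*(-600 + 442) = -565*(-158) = 89270)
j - 1123*(779 - 542) = 89270 - 1123*(779 - 542) = 89270 - 1123*237 = 89270 - 1*266151 = 89270 - 266151 = -176881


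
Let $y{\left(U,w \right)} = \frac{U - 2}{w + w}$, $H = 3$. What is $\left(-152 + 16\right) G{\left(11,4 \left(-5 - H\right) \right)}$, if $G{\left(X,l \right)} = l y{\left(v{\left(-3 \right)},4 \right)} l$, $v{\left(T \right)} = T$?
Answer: $87040$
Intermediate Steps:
$y{\left(U,w \right)} = \frac{-2 + U}{2 w}$
$G{\left(X,l \right)} = - \frac{5 l^{2}}{8}$ ($G{\left(X,l \right)} = l \frac{-2 - 3}{2 \cdot 4} l = l \frac{1}{2} \cdot \frac{1}{4} \left(-5\right) l = l \left(- \frac{5}{8}\right) l = - \frac{5 l}{8} l = - \frac{5 l^{2}}{8}$)
$\left(-152 + 16\right) G{\left(11,4 \left(-5 - H\right) \right)} = \left(-152 + 16\right) \left(- \frac{5 \left(4 \left(-5 - 3\right)\right)^{2}}{8}\right) = - 136 \left(- \frac{5 \left(4 \left(-5 - 3\right)\right)^{2}}{8}\right) = - 136 \left(- \frac{5 \left(4 \left(-8\right)\right)^{2}}{8}\right) = - 136 \left(- \frac{5 \left(-32\right)^{2}}{8}\right) = - 136 \left(\left(- \frac{5}{8}\right) 1024\right) = \left(-136\right) \left(-640\right) = 87040$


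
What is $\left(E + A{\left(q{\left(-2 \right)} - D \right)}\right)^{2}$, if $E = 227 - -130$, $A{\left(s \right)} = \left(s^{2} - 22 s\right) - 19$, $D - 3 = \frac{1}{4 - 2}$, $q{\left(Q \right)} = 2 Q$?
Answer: $\frac{5004169}{16} \approx 3.1276 \cdot 10^{5}$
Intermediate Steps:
$D = \frac{7}{2}$ ($D = 3 + \frac{1}{4 - 2} = 3 + \frac{1}{2} = \frac{7}{2} \approx 3.5$)
$A{\left(s \right)} = -19 + s^{2} - 22 s$
$E = 357$ ($E = 227 + 130 = 357$)
$\left(E + A{\left(q{\left(-2 \right)} - D \right)}\right)^{2} = \left(357 - \left(19 - \left(2 \left(-2\right) - \frac{7}{2}\right)^{2} + 22 \left(2 \left(-2\right) - \frac{7}{2}\right)\right)\right)^{2} = \left(357 - \left(19 - \left(-4 - \frac{7}{2}\right)^{2} + 22 \left(-4 - \frac{7}{2}\right)\right)\right)^{2} = \left(357 - \left(-146 - \frac{225}{4}\right)\right)^{2} = \left(357 + \left(-19 + \frac{225}{4} + 165\right)\right)^{2} = \left(357 + \frac{809}{4}\right)^{2} = \left(\frac{2237}{4}\right)^{2} = \frac{5004169}{16}$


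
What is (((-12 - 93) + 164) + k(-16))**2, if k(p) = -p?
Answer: 5625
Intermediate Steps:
(((-12 - 93) + 164) + k(-16))**2 = (((-12 - 93) + 164) - 1*(-16))**2 = ((-105 + 164) + 16)**2 = (59 + 16)**2 = 75**2 = 5625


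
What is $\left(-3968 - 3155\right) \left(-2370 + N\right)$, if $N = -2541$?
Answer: $34981053$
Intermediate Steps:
$\left(-3968 - 3155\right) \left(-2370 + N\right) = \left(-3968 - 3155\right) \left(-2370 - 2541\right) = \left(-7123\right) \left(-4911\right) = 34981053$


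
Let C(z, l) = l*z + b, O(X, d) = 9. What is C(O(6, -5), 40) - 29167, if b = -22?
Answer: -28829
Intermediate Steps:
C(z, l) = -22 + l*z (C(z, l) = l*z - 22 = -22 + l*z)
C(O(6, -5), 40) - 29167 = (-22 + 40*9) - 29167 = (-22 + 360) - 29167 = 338 - 29167 = -28829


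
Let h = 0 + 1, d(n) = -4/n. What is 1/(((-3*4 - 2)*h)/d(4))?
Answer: 1/14 ≈ 0.071429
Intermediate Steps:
h = 1
1/(((-3*4 - 2)*h)/d(4)) = 1/(((-3*4 - 2)*1)/((-4/4))) = 1/(((-12 - 2)*1)/((-4*¼))) = 1/(-14*1/(-1)) = 1/(-14*(-1)) = 1/14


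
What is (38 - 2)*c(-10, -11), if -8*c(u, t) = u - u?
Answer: 0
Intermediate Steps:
c(u, t) = 0 (c(u, t) = -(u - u)/8 = -⅛*0 = 0)
(38 - 2)*c(-10, -11) = (38 - 2)*0 = 36*0 = 0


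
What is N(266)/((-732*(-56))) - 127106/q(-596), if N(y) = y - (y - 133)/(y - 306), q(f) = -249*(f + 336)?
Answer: -494561243/252744960 ≈ -1.9568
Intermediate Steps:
q(f) = -83664 - 249*f (q(f) = -249*(336 + f) = -83664 - 249*f)
N(y) = y - (-133 + y)/(-306 + y)
N(266)/((-732*(-56))) - 127106/q(-596) = ((133 + 266² - 307*266)/(-306 + 266))/((-732*(-56))) - 127106/(-83664 - 249*(-596)) = ((133 + 70756 - 81662)/(-40))/40992 - 127106/(-83664 + 148404) = -1/40*(-10773)*(1/40992) - 127106/64740 = (10773/40)*(1/40992) - 127106*1/64740 = 513/78080 - 63553/32370 = -494561243/252744960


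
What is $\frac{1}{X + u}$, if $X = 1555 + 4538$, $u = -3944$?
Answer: $\frac{1}{2149} \approx 0.00046533$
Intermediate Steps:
$X = 6093$
$\frac{1}{X + u} = \frac{1}{6093 - 3944} = \frac{1}{2149}$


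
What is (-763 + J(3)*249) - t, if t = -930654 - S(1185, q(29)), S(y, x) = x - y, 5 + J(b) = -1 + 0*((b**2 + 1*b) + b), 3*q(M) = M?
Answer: 2781665/3 ≈ 9.2722e+5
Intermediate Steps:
q(M) = M/3
J(b) = -6 (J(b) = -5 + (-1 + 0*((b**2 + 1*b) + b)) = -5 + (-1 + 0*((b**2 + b) + b)) = -5 + (-1 + 0*((b + b**2) + b)) = -5 + (-1 + 0*(b**2 + 2*b)) = -5 + (-1 + 0) = -5 - 1 = -6)
t = -2788436/3 (t = -930654 - ((1/3)*29 - 1*1185) = -930654 - (29/3 - 1185) = -930654 - 1*(-3526/3) = -930654 + 3526/3 = -2788436/3 ≈ -9.2948e+5)
(-763 + J(3)*249) - t = (-763 - 6*249) - 1*(-2788436/3) = (-763 - 1494) + 2788436/3 = -2257 + 2788436/3 = 2781665/3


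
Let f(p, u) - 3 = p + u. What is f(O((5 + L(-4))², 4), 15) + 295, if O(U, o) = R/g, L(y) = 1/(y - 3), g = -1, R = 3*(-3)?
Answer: 322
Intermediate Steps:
R = -9
L(y) = 1/(-3 + y)
O(U, o) = 9 (O(U, o) = -9/(-1) = -9*(-1) = 9)
f(p, u) = 3 + p + u (f(p, u) = 3 + (p + u) = 3 + p + u)
f(O((5 + L(-4))², 4), 15) + 295 = (3 + 9 + 15) + 295 = 27 + 295 = 322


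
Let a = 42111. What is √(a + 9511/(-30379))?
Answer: √38863264071482/30379 ≈ 205.21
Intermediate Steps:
√(a + 9511/(-30379)) = √(42111 + 9511/(-30379)) = √(42111 + 9511*(-1/30379)) = √(42111 - 9511/30379) = √(1279280558/30379) = √38863264071482/30379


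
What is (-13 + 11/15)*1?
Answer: -184/15 ≈ -12.267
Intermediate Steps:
(-13 + 11/15)*1 = -184/15*1 = -184/15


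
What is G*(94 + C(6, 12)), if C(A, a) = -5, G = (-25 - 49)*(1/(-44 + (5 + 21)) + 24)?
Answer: -1419283/9 ≈ -1.5770e+5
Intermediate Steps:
G = -15947/9 (G = -74*(1/(-44 + 26) + 24) = -74*(1/(-18) + 24) = -74*(-1/18 + 24) = -74*431/18 = -15947/9 ≈ -1771.9)
G*(94 + C(6, 12)) = -15947*(94 - 5)/9 = -15947/9*89 = -1419283/9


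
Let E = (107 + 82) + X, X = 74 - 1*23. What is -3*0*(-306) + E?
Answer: 240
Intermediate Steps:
X = 51 (X = 74 - 23 = 51)
E = 240 (E = (107 + 82) + 51 = 189 + 51 = 240)
-3*0*(-306) + E = -3*0*(-306) + 240 = 0*(-306) + 240 = 0 + 240 = 240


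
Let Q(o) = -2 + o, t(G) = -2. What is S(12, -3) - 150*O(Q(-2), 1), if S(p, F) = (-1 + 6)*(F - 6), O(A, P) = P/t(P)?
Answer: 30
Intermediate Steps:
O(A, P) = -P/2 (O(A, P) = P/(-2) = P*(-1/2) = -P/2)
S(p, F) = -30 + 5*F (S(p, F) = 5*(-6 + F) = -30 + 5*F)
S(12, -3) - 150*O(Q(-2), 1) = (-30 + 5*(-3)) - (-75) = (-30 - 15) - 150*(-1/2) = -45 + 75 = 30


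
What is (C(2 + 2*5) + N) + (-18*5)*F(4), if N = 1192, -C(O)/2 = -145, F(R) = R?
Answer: 1122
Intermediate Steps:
C(O) = 290 (C(O) = -2*(-145) = 290)
(C(2 + 2*5) + N) + (-18*5)*F(4) = (290 + 1192) - 18*5*4 = 1482 - 90*4 = 1482 - 360 = 1122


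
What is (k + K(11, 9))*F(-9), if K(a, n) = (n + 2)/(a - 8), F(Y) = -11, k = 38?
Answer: -1375/3 ≈ -458.33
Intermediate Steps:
K(a, n) = (2 + n)/(-8 + a)
(k + K(11, 9))*F(-9) = (38 + (2 + 9)/(-8 + 11))*(-11) = (38 + 11/3)*(-11) = (125/3)*(-11) = -1375/3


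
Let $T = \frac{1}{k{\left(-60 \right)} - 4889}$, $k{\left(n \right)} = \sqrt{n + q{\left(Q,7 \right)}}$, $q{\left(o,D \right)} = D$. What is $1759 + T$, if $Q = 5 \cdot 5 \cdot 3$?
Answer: $\frac{42044270977}{23902374} - \frac{i \sqrt{53}}{23902374} \approx 1759.0 - 3.0458 \cdot 10^{-7} i$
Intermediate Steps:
$Q = 75$ ($Q = 25 \cdot 3 = 75$)
$k{\left(n \right)} = \sqrt{7 + n}$ ($k{\left(n \right)} = \sqrt{n + 7} = \sqrt{7 + n}$)
$T = \frac{1}{-4889 + i \sqrt{53}}$ ($T = \frac{1}{\sqrt{7 - 60} - 4889} = \frac{1}{\sqrt{-53} - 4889} = \frac{1}{i \sqrt{53} - 4889} = \frac{1}{-4889 + i \sqrt{53}} \approx -0.00020454 - 3.046 \cdot 10^{-7} i$)
$1759 + T = 1759 - \left(\frac{4889}{23902374} + \frac{i \sqrt{53}}{23902374}\right) = \frac{42044270977}{23902374} - \frac{i \sqrt{53}}{23902374}$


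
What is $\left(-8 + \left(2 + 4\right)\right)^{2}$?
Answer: $4$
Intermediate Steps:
$\left(-8 + \left(2 + 4\right)\right)^{2} = \left(-8 + 6\right)^{2} = \left(-2\right)^{2} = 4$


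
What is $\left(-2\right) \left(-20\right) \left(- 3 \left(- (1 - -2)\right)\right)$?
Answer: $360$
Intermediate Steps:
$\left(-2\right) \left(-20\right) \left(- 3 \left(- (1 - -2)\right)\right) = 40 \left(- 3 \left(- (1 + 2)\right)\right) = 40 \left(- 3 \left(\left(-1\right) 3\right)\right) = 40 \left(\left(-3\right) \left(-3\right)\right) = 40 \cdot 9 = 360$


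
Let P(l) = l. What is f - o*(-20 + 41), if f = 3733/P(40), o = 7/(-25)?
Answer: 19841/200 ≈ 99.205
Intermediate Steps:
o = -7/25 (o = 7*(-1/25) = -7/25 ≈ -0.28000)
f = 3733/40 ≈ 93.325
f - o*(-20 + 41) = 3733/40 - (-7)*(-20 + 41)/25 = 3733/40 - (-7)*21/25 = 3733/40 - 1*(-147/25) = 3733/40 + 147/25 = 19841/200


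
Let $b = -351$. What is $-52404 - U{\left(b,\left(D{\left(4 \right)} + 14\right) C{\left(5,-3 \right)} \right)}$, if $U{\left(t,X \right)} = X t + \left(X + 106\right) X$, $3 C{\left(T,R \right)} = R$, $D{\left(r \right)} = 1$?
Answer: $-56304$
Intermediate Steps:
$C{\left(T,R \right)} = \frac{R}{3}$
$U{\left(t,X \right)} = X t + X \left(106 + X\right)$ ($U{\left(t,X \right)} = X t + \left(106 + X\right) X = X t + X \left(106 + X\right)$)
$-52404 - U{\left(b,\left(D{\left(4 \right)} + 14\right) C{\left(5,-3 \right)} \right)} = -52404 - \left(1 + 14\right) \frac{1}{3} \left(-3\right) \left(106 + \left(1 + 14\right) \frac{1}{3} \left(-3\right) - 351\right) = -52404 - 15 \left(-1\right) \left(106 + 15 \left(-1\right) - 351\right) = -52404 - - 15 \left(106 - 15 - 351\right) = -52404 - \left(-15\right) \left(-260\right) = -52404 - 3900 = -56304$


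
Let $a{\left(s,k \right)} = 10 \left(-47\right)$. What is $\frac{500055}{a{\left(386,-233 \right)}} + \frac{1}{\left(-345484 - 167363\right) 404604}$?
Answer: $- \frac{10376138629111781}{9752497536636} \approx -1063.9$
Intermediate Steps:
$a{\left(s,k \right)} = -470$
$\frac{500055}{a{\left(386,-233 \right)}} + \frac{1}{\left(-345484 - 167363\right) 404604} = \frac{500055}{-470} + \frac{1}{\left(-345484 - 167363\right) 404604} = 500055 \left(- \frac{1}{470}\right) + \frac{1}{-512847} \cdot \frac{1}{404604} = - \frac{100011}{94} - \frac{1}{207499947588} = - \frac{10376138629111781}{9752497536636}$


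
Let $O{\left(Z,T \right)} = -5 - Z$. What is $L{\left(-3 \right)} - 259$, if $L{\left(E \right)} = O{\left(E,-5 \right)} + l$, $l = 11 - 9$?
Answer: $-259$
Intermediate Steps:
$l = 2$
$L{\left(E \right)} = -3 - E$ ($L{\left(E \right)} = \left(-5 - E\right) + 2 = -3 - E$)
$L{\left(-3 \right)} - 259 = \left(-3 - -3\right) - 259 = \left(-3 + 3\right) - 259 = 0 - 259 = -259$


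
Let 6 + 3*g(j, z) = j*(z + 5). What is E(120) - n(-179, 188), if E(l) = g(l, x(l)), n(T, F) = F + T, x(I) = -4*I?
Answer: -19011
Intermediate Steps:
g(j, z) = -2 + j*(5 + z)/3 (g(j, z) = -2 + (j*(z + 5))/3 = -2 + (j*(5 + z))/3 = -2 + j*(5 + z)/3)
E(l) = -2 - 4*l²/3 + 5*l/3 (E(l) = -2 + 5*l/3 + l*(-4*l)/3 = -2 + 5*l/3 - 4*l²/3 = -2 - 4*l²/3 + 5*l/3)
E(120) - n(-179, 188) = (-2 - 4/3*120² + (5/3)*120) - (188 - 179) = (-2 - 4/3*14400 + 200) - 1*9 = (-2 - 19200 + 200) - 9 = -19002 - 9 = -19011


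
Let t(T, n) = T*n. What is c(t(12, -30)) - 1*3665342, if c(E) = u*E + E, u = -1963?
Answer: -2959022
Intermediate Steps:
c(E) = -1962*E (c(E) = -1963*E + E = -1962*E)
c(t(12, -30)) - 1*3665342 = -23544*(-30) - 1*3665342 = -1962*(-360) - 3665342 = 706320 - 3665342 = -2959022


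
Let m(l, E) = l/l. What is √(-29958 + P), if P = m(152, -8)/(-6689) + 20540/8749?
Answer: 3*I*√67451062345779107/4501697 ≈ 173.08*I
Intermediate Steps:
m(l, E) = 1
P = 10567947/4501697 (P = 1/(-6689) + 20540/8749 = 1*(-1/6689) + 20540*(1/8749) = -1/6689 + 1580/673 = 10567947/4501697 ≈ 2.3475)
√(-29958 + P) = √(-29958 + 10567947/4501697) = √(-134851270779/4501697) = 3*I*√67451062345779107/4501697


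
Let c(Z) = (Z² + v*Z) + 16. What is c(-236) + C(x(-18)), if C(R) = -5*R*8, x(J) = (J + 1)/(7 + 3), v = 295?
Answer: -13840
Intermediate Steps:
x(J) = ⅒ + J/10 (x(J) = (1 + J)/10 = (1 + J)*(⅒) = ⅒ + J/10)
c(Z) = 16 + Z² + 295*Z (c(Z) = (Z² + 295*Z) + 16 = 16 + Z² + 295*Z)
C(R) = -40*R
c(-236) + C(x(-18)) = (16 + (-236)² + 295*(-236)) - 40*(⅒ + (⅒)*(-18)) = (16 + 55696 - 69620) - 40*(⅒ - 9/5) = -13908 - 40*(-17/10) = -13908 + 68 = -13840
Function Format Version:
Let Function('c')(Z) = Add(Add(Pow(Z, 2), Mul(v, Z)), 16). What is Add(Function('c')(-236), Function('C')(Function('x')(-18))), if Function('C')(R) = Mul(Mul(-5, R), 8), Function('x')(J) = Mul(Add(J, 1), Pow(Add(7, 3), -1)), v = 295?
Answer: -13840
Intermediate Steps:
Function('x')(J) = Add(Rational(1, 10), Mul(Rational(1, 10), J)) (Function('x')(J) = Mul(Add(1, J), Pow(10, -1)) = Mul(Add(1, J), Rational(1, 10)) = Add(Rational(1, 10), Mul(Rational(1, 10), J)))
Function('c')(Z) = Add(16, Pow(Z, 2), Mul(295, Z)) (Function('c')(Z) = Add(Add(Pow(Z, 2), Mul(295, Z)), 16) = Add(16, Pow(Z, 2), Mul(295, Z)))
Function('C')(R) = Mul(-40, R)
Add(Function('c')(-236), Function('C')(Function('x')(-18))) = Add(Add(16, Pow(-236, 2), Mul(295, -236)), Mul(-40, Add(Rational(1, 10), Mul(Rational(1, 10), -18)))) = Add(Add(16, 55696, -69620), Mul(-40, Add(Rational(1, 10), Rational(-9, 5)))) = Add(-13908, Mul(-40, Rational(-17, 10))) = Add(-13908, 68) = -13840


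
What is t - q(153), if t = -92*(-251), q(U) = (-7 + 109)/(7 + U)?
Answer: 1847309/80 ≈ 23091.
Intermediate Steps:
q(U) = 102/(7 + U)
t = 23092
t - q(153) = 23092 - 102/(7 + 153) = 23092 - 102/160 = 23092 - 1*51/80 = 23092 - 51/80 = 1847309/80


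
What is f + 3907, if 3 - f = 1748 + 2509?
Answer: -347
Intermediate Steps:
f = -4254 (f = 3 - (1748 + 2509) = 3 - 1*4257 = 3 - 4257 = -4254)
f + 3907 = -4254 + 3907 = -347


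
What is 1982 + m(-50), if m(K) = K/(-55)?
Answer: 21812/11 ≈ 1982.9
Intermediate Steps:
m(K) = -K/55 (m(K) = K*(-1/55) = -K/55)
1982 + m(-50) = 1982 - 1/55*(-50) = 1982 + 10/11 = 21812/11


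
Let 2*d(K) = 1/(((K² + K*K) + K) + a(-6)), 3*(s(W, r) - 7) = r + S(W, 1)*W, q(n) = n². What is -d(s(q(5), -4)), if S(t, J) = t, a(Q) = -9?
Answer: -1/183594 ≈ -5.4468e-6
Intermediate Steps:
s(W, r) = 7 + r/3 + W²/3 (s(W, r) = 7 + (r + W*W)/3 = 7 + (r + W²)/3 = 7 + (r/3 + W²/3) = 7 + r/3 + W²/3)
d(K) = 1/(2*(-9 + K + 2*K²)) (d(K) = 1/(2*(((K² + K*K) + K) - 9)) = 1/(2*(((K² + K²) + K) - 9)) = 1/(2*((2*K² + K) - 9)) = 1/(2*((K + 2*K²) - 9)) = 1/(2*(-9 + K + 2*K²)))
-d(s(q(5), -4)) = -1/(2*(-9 + (7 + (⅓)*(-4) + (5²)²/3) + 2*(7 + (⅓)*(-4) + (5²)²/3)²)) = -1/(2*(-9 + (7 - 4/3 + (⅓)*25²) + 2*(7 - 4/3 + (⅓)*25²)²)) = -1/(2*(-9 + (7 - 4/3 + (⅓)*625) + 2*(7 - 4/3 + (⅓)*625)²)) = -1/(2*(-9 + (7 - 4/3 + 625/3) + 2*(7 - 4/3 + 625/3)²)) = -1/(2*(-9 + 214 + 2*214²)) = -1/(2*(-9 + 214 + 2*45796)) = -1/(2*(-9 + 214 + 91592)) = -1/(2*91797) = -1*1/183594 = -1/183594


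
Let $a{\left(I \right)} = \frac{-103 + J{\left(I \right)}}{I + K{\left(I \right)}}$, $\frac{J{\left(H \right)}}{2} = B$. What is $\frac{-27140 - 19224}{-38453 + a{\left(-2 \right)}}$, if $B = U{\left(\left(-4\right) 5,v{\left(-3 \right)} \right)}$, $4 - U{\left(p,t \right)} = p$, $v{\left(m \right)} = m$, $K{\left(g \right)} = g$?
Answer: $\frac{185456}{153757} \approx 1.2062$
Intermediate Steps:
$U{\left(p,t \right)} = 4 - p$
$B = 24$ ($B = 4 - \left(-4\right) 5 = 4 - -20 = 4 + 20 = 24$)
$J{\left(H \right)} = 48$ ($J{\left(H \right)} = 2 \cdot 24 = 48$)
$a{\left(I \right)} = - \frac{55}{2 I}$ ($a{\left(I \right)} = \frac{-103 + 48}{I + I} = - \frac{55}{2 I}$)
$\frac{-27140 - 19224}{-38453 + a{\left(-2 \right)}} = \frac{-27140 - 19224}{-38453 - \frac{55}{2 \left(-2\right)}} = - \frac{46364}{-38453 - - \frac{55}{4}} = - \frac{46364}{-38453 + \frac{55}{4}} = - \frac{46364}{- \frac{153757}{4}} = \left(-46364\right) \left(- \frac{4}{153757}\right) = \frac{185456}{153757}$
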